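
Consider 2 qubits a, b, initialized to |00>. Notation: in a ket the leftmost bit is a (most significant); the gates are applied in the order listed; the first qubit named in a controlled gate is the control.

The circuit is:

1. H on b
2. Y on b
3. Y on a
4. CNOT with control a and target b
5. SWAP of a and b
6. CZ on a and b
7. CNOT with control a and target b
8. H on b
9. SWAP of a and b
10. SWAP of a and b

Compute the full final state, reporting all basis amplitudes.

The resulting statevector has amplitude -1/2 on |00>, 1/2 on |01>, -1/2 on |10>, -1/2 on |11>. Key observation: gates 9-10 undo each other exactly, leaving only the rest of the circuit to track.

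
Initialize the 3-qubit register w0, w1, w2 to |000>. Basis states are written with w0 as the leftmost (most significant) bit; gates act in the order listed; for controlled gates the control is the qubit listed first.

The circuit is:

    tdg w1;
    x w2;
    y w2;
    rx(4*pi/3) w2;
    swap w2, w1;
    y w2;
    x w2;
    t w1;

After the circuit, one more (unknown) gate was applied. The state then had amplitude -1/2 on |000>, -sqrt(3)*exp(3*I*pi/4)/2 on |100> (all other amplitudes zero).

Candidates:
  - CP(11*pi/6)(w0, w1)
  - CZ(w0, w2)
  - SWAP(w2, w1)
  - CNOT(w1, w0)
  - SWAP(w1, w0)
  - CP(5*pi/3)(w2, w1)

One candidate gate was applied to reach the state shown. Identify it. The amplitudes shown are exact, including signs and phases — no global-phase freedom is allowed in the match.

The applied gate was SWAP(w1, w0).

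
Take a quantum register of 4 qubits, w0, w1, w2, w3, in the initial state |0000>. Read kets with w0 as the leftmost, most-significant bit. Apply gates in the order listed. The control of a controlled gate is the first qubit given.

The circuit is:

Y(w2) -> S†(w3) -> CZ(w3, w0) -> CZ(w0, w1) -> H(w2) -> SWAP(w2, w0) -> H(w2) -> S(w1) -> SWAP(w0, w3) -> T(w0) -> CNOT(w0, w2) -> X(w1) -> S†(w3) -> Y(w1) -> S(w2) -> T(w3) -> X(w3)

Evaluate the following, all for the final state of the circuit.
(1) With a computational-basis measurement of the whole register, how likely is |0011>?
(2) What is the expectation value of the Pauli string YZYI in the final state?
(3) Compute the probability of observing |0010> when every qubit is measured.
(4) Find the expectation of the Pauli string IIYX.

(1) Outcome |0011> occurs with probability 1/4.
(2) In the final state, YZYI has expectation 0.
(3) The probability of measuring |0010> is 1/4.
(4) The expectation value of IIYX is -sqrt(2)/2.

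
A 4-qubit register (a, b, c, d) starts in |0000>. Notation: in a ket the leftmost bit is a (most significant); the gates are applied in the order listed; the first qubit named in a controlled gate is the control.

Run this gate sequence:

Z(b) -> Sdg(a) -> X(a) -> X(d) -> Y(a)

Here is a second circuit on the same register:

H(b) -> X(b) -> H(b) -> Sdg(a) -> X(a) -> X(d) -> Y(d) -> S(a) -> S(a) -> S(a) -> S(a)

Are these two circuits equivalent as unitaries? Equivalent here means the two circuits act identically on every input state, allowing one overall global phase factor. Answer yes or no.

No, they are not equivalent — no single phase factor reconciles the two unitaries.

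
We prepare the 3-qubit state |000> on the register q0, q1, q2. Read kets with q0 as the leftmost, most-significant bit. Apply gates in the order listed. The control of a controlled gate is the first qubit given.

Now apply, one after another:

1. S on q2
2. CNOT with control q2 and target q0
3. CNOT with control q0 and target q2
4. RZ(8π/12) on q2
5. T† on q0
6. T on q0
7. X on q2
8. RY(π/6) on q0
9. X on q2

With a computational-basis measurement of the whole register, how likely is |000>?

A full measurement returns |000> with probability sqrt(3)/4 + 1/2.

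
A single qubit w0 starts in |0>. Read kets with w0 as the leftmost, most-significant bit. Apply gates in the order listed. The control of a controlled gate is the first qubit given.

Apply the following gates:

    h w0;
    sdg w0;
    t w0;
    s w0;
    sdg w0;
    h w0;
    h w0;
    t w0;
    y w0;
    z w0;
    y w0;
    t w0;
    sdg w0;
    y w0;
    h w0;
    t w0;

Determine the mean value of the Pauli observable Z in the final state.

In the final state, Z has expectation sqrt(2)/2.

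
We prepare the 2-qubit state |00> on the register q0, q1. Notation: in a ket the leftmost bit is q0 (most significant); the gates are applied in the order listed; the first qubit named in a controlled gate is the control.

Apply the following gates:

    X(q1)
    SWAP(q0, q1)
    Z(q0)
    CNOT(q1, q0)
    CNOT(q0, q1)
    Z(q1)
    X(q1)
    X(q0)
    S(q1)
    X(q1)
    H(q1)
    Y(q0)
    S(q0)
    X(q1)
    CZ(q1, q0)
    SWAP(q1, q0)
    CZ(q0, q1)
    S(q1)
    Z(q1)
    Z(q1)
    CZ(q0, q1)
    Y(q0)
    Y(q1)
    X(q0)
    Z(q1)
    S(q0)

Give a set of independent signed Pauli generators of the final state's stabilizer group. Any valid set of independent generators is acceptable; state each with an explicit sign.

The stabilizer group can be generated by -YI, +IZ, among other valid generating sets.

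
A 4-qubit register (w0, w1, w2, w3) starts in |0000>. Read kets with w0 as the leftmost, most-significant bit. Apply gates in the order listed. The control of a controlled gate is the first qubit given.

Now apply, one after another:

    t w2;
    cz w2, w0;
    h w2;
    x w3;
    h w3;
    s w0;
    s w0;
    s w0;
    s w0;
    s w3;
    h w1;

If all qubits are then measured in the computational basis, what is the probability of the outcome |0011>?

Outcome |0011> occurs with probability 1/8. Key observation: steps 6-9 multiply out to the identity, so the circuit reduces to the remaining gates.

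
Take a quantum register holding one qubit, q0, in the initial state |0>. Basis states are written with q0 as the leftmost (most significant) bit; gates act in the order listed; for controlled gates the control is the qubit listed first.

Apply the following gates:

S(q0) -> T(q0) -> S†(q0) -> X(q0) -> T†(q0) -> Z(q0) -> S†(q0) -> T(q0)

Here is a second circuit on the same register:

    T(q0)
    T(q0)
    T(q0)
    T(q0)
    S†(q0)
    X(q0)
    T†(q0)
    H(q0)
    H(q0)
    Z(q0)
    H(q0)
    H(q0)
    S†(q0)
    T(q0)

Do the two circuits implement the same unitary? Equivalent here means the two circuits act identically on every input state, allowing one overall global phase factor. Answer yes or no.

No, they are not equivalent — no single phase factor reconciles the two unitaries.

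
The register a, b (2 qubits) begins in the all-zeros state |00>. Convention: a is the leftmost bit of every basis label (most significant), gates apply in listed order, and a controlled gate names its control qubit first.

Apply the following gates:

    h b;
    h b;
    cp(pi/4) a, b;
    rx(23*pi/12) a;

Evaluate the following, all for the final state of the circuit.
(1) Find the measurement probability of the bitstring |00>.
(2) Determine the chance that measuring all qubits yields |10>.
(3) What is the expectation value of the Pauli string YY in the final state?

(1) A full measurement returns |00> with probability sqrt(2)/8 + sqrt(6)/8 + 1/2. Key observation: gates 1-2 undo each other exactly, leaving only the rest of the circuit to track.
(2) A full measurement returns |10> with probability -sqrt(6)/8 - sqrt(2)/8 + 1/2.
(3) The expectation value of YY is 0.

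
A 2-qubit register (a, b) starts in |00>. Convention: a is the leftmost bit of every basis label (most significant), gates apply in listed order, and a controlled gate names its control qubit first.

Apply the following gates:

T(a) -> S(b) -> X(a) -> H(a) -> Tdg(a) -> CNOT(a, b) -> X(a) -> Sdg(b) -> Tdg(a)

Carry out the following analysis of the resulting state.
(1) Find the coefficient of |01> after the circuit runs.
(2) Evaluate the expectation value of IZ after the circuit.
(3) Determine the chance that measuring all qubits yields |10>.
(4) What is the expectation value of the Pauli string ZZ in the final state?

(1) |01> carries amplitude sqrt(2)*exp(I*pi/4)/2 in the final state.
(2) The expectation value of IZ is 0.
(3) A full measurement returns |10> with probability 1/2.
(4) The observable ZZ averages to -1.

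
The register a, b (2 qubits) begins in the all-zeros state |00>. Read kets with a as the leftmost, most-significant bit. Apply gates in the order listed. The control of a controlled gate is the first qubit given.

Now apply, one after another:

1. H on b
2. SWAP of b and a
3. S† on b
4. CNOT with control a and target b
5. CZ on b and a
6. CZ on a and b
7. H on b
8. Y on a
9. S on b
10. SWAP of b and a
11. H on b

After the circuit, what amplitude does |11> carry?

|11> carries amplitude 0 in the final state.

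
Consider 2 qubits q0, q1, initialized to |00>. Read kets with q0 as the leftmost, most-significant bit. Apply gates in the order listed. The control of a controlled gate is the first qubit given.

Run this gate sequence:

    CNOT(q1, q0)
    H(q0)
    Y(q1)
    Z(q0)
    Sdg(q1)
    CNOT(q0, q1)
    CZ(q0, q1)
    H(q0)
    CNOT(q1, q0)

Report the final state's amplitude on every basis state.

The resulting statevector has amplitude -1/2 on |00>, 1/2 on |01>, 1/2 on |10>, 1/2 on |11>.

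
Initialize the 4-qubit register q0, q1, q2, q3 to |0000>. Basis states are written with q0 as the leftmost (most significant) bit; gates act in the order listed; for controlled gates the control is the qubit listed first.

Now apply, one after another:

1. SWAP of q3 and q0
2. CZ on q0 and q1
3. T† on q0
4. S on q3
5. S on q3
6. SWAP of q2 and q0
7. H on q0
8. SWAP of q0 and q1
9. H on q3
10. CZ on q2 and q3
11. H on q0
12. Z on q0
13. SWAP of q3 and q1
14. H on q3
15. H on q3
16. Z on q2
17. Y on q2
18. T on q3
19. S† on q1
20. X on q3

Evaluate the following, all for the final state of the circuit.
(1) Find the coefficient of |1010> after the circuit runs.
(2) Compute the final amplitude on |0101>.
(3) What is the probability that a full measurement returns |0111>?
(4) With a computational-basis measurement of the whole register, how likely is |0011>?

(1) The final state's coefficient on |1010> equals -sqrt(2)*exp(3*I*pi/4)/4.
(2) The final state's coefficient on |0101> equals 0.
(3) Outcome |0111> occurs with probability 1/8.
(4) The probability of measuring |0011> is 1/8.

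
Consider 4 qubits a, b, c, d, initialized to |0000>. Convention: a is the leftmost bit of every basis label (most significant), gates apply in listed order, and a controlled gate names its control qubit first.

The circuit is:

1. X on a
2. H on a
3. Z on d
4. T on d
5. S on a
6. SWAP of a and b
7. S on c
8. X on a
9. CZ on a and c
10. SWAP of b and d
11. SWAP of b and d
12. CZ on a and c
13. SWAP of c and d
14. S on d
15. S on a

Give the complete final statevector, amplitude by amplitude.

After the circuit, the state carries amplitude sqrt(2)*I/2 on |1000>, sqrt(2)/2 on |1100>, and 0 on every other basis state. Key observation: the block from step 9 through step 12 cancels to the identity and can be dropped.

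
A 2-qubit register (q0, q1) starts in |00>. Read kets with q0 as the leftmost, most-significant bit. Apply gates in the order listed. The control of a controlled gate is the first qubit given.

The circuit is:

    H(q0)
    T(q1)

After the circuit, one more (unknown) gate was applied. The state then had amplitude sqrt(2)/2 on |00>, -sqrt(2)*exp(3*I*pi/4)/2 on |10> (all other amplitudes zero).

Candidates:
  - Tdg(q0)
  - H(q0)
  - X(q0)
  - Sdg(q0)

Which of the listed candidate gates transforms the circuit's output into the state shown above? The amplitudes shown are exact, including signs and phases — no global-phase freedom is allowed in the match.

It was Tdg(q0) that produced the state shown.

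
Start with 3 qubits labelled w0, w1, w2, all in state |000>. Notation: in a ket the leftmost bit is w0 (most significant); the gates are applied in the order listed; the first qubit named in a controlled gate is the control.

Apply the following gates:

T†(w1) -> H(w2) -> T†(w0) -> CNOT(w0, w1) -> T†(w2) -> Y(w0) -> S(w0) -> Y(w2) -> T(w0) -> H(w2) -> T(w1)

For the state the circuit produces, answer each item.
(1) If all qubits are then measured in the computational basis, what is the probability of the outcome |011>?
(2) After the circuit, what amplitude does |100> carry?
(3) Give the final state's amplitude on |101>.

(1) A full measurement returns |011> with probability 0.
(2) The final state's coefficient on |100> equals -exp(3*I*pi/4)/2 + I/2.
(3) The amplitude on |101> is exp(3*I*pi/4)/2 + I/2.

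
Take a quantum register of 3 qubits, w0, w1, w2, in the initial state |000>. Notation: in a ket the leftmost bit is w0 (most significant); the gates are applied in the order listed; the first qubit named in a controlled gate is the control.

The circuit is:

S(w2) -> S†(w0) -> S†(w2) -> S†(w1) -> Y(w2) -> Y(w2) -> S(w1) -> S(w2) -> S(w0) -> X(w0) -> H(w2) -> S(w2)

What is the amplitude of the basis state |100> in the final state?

The amplitude on |100> is sqrt(2)/2.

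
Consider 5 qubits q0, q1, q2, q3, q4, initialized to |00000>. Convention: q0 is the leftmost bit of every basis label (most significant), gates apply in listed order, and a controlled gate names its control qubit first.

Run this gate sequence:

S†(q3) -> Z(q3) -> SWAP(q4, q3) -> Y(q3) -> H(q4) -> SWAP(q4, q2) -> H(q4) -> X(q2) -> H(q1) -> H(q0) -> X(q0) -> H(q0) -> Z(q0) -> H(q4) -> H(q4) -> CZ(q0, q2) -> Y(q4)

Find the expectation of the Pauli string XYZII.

In the final state, XYZII has expectation 0. Key observation: steps 10-13 multiply out to the identity, so the circuit reduces to the remaining gates.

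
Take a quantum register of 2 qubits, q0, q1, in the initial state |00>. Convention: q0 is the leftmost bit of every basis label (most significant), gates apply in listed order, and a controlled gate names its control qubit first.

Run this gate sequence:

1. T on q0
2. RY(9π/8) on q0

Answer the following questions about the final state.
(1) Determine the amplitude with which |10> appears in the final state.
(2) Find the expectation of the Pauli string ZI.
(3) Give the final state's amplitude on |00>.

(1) The final state's coefficient on |10> equals sin(7*pi/16).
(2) In the final state, ZI has expectation -sqrt(sqrt(2) + 2)/2.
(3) The amplitude on |00> is -sin(pi/16).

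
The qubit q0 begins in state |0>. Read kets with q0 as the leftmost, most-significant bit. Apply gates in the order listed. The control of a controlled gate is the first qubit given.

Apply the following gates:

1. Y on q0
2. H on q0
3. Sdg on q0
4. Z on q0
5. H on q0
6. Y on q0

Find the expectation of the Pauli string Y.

The expectation value of Y is 1.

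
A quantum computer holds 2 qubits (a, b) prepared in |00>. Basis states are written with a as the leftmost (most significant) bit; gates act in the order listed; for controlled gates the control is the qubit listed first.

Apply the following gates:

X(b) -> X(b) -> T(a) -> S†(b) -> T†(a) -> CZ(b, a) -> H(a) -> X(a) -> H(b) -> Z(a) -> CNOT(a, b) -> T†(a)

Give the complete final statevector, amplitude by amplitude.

The final amplitudes are 1/2 on |00>, 1/2 on |01>, exp(3*I*pi/4)/2 on |10>, exp(3*I*pi/4)/2 on |11>.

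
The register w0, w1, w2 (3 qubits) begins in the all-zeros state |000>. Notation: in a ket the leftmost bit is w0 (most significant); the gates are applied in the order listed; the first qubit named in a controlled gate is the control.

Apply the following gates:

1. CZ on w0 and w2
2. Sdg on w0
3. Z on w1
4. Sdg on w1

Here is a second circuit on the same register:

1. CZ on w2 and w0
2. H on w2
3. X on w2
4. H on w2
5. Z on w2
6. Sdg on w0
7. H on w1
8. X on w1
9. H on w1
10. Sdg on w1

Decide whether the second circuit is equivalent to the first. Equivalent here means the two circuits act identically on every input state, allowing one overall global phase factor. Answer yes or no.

Yes: on every input state the two circuits agree up to one overall phase factor.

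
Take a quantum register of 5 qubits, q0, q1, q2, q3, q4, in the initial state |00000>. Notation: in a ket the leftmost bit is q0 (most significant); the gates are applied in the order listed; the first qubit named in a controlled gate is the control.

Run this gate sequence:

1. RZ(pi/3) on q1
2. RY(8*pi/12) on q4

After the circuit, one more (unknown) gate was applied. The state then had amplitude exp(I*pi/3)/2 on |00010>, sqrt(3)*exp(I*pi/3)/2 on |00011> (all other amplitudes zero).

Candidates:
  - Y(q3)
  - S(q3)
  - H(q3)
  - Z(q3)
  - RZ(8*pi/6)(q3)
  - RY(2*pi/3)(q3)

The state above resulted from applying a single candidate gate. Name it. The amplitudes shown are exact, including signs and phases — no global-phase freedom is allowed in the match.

The applied gate was Y(q3).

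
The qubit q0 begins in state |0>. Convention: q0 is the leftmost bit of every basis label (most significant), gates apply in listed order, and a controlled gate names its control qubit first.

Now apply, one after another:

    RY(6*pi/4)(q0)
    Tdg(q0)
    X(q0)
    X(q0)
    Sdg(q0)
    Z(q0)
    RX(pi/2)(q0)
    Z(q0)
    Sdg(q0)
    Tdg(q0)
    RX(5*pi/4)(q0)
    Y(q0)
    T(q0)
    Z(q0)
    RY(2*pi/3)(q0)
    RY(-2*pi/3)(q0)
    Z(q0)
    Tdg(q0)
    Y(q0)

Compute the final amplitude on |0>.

|0> carries amplitude sqrt(2 - sqrt(2))/4 + sqrt(sqrt(2) + 2)/4 + sqrt(2 - sqrt(2))*exp(3*I*pi/4)/4 + sqrt(sqrt(2) + 2)*exp(I*pi/4)/4 in the final state. Key observation: gates 12-19 undo each other exactly, leaving only the rest of the circuit to track.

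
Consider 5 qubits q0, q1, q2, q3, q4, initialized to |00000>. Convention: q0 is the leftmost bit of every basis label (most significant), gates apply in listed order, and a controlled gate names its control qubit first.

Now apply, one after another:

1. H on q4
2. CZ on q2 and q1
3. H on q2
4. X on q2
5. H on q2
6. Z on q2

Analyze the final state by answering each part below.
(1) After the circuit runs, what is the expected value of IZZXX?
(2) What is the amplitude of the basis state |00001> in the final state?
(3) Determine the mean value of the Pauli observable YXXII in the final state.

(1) In the final state, IZZXX has expectation 0. Key observation: the block from step 3 through step 6 cancels to the identity and can be dropped.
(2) The final state's coefficient on |00001> equals sqrt(2)/2.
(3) In the final state, YXXII has expectation 0.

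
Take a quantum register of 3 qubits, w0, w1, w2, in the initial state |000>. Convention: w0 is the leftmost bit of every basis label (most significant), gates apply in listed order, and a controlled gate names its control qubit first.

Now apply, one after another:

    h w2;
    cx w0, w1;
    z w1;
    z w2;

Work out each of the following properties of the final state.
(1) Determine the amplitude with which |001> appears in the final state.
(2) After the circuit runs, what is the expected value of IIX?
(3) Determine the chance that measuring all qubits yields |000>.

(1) |001> carries amplitude -sqrt(2)/2 in the final state.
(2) The observable IIX averages to -1.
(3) The probability of measuring |000> is 1/2.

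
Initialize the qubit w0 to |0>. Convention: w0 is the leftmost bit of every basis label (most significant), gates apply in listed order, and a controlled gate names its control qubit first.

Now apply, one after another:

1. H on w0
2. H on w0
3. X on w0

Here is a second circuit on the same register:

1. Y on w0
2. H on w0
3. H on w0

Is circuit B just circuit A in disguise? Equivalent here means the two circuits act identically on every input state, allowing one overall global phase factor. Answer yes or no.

No: there is an input state on which the two circuits produce genuinely different outputs (not merely differing by a phase).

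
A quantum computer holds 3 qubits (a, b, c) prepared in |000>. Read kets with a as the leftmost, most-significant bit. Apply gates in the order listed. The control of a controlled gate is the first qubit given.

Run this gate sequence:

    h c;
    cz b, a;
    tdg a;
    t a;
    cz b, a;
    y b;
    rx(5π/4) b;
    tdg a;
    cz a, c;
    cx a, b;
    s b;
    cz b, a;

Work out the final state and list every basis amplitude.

After the circuit, the state carries amplitude sqrt(2*sqrt(2) + 4)/4 on |000>, sqrt(2*sqrt(2) + 4)/4 on |001>, sqrt(4 - 2*sqrt(2))/4 on |010>, sqrt(4 - 2*sqrt(2))/4 on |011>, 0 on |100>, 0 on |101>, 0 on |110>, 0 on |111>. Key observation: the block from step 2 through step 5 cancels to the identity and can be dropped.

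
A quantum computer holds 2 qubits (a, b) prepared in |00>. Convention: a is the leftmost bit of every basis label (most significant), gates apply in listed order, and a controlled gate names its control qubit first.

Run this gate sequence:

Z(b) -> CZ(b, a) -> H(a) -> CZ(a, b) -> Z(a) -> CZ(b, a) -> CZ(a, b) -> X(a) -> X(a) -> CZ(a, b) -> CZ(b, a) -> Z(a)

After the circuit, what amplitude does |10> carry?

The amplitude on |10> is sqrt(2)/2. Key observation: gates 5-12 undo each other exactly, leaving only the rest of the circuit to track.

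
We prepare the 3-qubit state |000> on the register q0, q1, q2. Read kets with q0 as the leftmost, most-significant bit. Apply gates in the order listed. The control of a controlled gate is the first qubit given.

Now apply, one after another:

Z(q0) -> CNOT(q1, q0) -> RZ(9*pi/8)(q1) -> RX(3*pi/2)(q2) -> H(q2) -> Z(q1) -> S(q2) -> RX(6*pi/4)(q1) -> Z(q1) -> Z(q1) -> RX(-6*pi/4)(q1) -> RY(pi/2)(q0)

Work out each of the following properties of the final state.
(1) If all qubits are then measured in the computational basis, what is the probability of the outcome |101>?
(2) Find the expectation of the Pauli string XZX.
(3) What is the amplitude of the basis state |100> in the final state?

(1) A full measurement returns |101> with probability 1/4. Key observation: gates 8-11 undo each other exactly, leaving only the rest of the circuit to track.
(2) The observable XZX averages to 1.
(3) |100> carries amplitude sqrt(2)*(1 + I)*exp(7*I*pi/16)/4 in the final state.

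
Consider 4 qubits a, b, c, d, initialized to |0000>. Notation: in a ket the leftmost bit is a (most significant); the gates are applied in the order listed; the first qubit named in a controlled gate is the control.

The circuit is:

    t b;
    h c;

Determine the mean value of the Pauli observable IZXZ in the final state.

The observable IZXZ averages to 1.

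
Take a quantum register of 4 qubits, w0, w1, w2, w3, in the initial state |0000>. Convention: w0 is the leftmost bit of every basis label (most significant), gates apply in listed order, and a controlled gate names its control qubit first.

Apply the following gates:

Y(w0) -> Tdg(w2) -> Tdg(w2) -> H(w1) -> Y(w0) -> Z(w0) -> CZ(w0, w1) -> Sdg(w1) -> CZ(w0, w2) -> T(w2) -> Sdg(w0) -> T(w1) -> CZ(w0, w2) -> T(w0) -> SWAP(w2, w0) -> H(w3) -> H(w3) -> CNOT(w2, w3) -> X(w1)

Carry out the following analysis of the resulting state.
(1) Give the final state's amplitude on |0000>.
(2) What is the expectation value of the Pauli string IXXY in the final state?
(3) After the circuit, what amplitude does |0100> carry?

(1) The amplitude on |0000> is -sqrt(2)*exp(3*I*pi/4)/2.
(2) The expectation value of IXXY is 0.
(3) |0100> carries amplitude sqrt(2)/2 in the final state.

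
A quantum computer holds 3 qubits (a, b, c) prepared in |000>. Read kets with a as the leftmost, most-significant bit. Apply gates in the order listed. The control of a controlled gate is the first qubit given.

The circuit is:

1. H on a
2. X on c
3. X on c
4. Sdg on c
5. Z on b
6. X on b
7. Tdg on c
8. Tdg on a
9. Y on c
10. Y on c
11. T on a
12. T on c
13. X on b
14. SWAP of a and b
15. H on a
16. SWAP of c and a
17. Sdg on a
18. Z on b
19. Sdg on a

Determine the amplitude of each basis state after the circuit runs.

After the circuit, the state carries amplitude 1/2 on |000>, 1/2 on |001>, -1/2 on |010>, -1/2 on |011>, 0 on |100>, 0 on |101>, 0 on |110>, 0 on |111>. Key observation: the block from step 6 through step 13 cancels to the identity and can be dropped.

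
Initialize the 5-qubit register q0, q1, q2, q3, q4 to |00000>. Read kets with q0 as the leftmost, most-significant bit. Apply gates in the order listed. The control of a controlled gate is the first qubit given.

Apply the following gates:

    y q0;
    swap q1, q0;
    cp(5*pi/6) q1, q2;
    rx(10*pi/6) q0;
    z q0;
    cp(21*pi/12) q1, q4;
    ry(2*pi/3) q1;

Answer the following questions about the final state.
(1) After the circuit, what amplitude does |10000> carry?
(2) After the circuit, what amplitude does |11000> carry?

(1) The amplitude on |10000> is sqrt(3)/4.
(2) The final state's coefficient on |11000> equals -1/4.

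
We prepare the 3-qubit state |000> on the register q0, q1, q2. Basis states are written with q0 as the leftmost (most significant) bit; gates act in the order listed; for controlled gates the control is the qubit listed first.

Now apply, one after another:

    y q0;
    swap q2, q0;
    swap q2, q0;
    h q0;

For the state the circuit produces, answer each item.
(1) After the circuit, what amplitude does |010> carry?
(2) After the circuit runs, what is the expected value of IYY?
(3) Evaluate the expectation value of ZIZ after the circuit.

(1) The amplitude on |010> is 0. Key observation: steps 2-3 multiply out to the identity, so the circuit reduces to the remaining gates.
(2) The expectation value of IYY is 0.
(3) In the final state, ZIZ has expectation 0.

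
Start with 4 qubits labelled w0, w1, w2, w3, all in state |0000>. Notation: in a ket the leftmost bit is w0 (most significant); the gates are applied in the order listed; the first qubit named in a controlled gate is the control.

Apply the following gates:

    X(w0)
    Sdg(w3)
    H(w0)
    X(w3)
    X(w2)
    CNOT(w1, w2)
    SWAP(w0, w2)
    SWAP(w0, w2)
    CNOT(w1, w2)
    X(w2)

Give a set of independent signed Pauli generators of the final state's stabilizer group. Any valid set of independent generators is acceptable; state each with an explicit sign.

The final state is stabilized by the group generated by -XIII, +IZII, +IIZI, -IIIZ; other independent generating sets are equally valid.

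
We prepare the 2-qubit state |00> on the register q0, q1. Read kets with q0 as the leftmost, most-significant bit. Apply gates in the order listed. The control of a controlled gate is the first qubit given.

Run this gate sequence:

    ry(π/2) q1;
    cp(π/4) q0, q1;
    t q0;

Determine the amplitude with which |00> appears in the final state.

The amplitude on |00> is sqrt(2)/2.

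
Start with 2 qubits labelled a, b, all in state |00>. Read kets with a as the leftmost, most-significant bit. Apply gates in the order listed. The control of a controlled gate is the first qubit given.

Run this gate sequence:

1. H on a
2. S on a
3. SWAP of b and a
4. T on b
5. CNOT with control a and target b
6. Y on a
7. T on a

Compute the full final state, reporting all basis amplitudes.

After the circuit, the state carries amplitude 0 on |00>, 0 on |01>, sqrt(2)*exp(3*I*pi/4)/2 on |10>, -sqrt(2)*I/2 on |11>.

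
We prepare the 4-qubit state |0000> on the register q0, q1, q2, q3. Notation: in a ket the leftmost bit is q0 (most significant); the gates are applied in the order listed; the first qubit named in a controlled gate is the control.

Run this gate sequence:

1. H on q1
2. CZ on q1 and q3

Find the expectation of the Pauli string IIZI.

In the final state, IIZI has expectation 1.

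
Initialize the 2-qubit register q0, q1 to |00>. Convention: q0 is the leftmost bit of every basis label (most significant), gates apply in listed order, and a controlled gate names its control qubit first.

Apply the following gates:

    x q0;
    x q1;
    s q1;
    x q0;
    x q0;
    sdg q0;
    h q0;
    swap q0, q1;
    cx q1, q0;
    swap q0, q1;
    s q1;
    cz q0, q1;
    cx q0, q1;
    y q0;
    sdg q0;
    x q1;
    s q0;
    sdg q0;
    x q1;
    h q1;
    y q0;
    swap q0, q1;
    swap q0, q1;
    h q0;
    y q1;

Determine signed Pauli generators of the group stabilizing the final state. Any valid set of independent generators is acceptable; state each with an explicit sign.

The stabilizer group can be generated by +IX, -ZI, among other valid generating sets.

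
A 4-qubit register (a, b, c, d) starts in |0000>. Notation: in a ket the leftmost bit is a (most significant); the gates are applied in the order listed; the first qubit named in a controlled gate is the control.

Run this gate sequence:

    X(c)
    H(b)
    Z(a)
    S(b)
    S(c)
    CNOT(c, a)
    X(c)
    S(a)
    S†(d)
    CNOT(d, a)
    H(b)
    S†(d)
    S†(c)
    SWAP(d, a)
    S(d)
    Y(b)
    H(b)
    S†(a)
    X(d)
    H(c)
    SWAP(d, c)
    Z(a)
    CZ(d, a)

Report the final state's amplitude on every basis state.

The final amplitudes are I/2 on |0000>, I/2 on |0001>, -1/2 on |0100>, -1/2 on |0101>, and 0 on every other basis state.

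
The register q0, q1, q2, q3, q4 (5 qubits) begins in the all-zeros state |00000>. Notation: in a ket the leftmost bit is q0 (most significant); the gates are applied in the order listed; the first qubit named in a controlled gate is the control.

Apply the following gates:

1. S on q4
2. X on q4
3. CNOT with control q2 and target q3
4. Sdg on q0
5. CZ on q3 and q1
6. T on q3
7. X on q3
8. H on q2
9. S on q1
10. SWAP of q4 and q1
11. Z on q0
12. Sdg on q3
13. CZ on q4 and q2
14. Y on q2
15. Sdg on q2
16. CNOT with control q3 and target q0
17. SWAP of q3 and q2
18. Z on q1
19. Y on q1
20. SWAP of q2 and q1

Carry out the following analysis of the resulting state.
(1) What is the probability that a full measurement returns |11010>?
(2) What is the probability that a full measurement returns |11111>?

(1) A full measurement returns |11010> with probability 1/2.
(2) The probability of measuring |11111> is 0.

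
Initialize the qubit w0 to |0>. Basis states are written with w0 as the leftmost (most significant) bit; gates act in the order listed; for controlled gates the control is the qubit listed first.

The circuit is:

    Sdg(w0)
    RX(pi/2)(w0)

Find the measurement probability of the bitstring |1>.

A full measurement returns |1> with probability 1/2.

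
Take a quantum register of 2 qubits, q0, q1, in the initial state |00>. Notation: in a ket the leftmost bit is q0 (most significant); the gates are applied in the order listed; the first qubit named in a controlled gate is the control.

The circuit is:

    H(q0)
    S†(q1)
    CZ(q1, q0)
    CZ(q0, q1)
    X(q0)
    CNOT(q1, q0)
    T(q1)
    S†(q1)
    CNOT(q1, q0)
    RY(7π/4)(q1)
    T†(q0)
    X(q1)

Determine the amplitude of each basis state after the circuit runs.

The resulting statevector has amplitude sqrt(4 - 2*sqrt(2))/4 on |00>, -sqrt(2*sqrt(2) + 4)/4 on |01>, -sqrt(4 - 2*sqrt(2))*exp(3*I*pi/4)/4 on |10>, sqrt(2*sqrt(2) + 4)*exp(3*I*pi/4)/4 on |11>.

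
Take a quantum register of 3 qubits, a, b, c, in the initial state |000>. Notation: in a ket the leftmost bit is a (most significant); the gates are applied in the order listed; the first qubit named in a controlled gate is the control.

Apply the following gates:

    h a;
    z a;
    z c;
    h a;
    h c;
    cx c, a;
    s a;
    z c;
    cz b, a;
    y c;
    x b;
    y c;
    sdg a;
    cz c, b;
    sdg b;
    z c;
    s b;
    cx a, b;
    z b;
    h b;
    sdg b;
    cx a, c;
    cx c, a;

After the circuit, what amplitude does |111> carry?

The final state's coefficient on |111> equals I/2.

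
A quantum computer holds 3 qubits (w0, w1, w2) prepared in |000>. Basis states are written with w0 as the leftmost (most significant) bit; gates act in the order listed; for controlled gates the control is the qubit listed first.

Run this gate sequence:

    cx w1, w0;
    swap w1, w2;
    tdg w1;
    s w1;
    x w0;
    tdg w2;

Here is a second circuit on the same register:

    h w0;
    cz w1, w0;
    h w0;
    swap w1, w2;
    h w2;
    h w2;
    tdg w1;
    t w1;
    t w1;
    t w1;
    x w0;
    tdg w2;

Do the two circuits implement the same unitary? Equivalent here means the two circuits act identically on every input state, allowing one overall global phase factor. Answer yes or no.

No — the two circuits implement different unitaries, even allowing a global phase.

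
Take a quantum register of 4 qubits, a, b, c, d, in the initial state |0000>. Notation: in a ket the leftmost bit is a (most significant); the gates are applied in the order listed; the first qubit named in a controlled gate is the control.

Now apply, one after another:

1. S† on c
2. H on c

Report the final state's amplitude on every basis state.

The final amplitudes are sqrt(2)/2 on |0000>, sqrt(2)/2 on |0010>, and 0 on every other basis state.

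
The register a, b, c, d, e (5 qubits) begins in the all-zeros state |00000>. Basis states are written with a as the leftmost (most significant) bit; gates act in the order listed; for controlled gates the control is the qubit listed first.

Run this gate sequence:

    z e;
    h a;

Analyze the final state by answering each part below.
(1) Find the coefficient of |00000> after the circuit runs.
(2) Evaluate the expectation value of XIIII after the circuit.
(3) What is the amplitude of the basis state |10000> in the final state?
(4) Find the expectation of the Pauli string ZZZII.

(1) The final state's coefficient on |00000> equals sqrt(2)/2.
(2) In the final state, XIIII has expectation 1.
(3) The final state's coefficient on |10000> equals sqrt(2)/2.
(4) The expectation value of ZZZII is 0.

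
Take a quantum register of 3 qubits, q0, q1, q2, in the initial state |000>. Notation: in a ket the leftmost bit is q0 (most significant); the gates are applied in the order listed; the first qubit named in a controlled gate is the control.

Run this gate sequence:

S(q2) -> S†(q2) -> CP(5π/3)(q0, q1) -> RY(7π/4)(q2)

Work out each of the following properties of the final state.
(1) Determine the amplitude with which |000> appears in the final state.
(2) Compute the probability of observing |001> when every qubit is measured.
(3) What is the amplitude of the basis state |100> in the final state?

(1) The final state's coefficient on |000> equals -sqrt(sqrt(2) + 2)/2. Key observation: the block from step 1 through step 2 cancels to the identity and can be dropped.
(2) A full measurement returns |001> with probability 1/2 - sqrt(2)/4.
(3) The amplitude on |100> is 0.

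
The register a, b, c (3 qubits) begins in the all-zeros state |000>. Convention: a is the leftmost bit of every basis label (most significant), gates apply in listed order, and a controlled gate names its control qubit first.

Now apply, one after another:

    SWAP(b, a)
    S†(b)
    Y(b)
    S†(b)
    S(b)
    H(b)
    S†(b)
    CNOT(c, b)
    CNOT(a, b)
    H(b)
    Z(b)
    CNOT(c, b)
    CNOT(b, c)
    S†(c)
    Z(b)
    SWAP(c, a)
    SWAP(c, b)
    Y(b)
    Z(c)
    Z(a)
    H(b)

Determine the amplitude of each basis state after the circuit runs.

After the circuit, the state carries amplitude sqrt(2)*(-1 - I)/4 on |000>, 0 on |001>, sqrt(2)*(1 + I)/4 on |010>, 0 on |011>, 0 on |100>, sqrt(2)*(1 + I)/4 on |101>, 0 on |110>, sqrt(2)*(-1 - I)/4 on |111>.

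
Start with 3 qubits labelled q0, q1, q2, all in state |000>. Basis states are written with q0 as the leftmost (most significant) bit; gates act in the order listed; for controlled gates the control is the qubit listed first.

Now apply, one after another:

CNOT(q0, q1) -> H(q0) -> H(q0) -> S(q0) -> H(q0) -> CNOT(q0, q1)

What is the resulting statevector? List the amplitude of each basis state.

The final amplitudes are sqrt(2)/2 on |000>, sqrt(2)/2 on |110>, and 0 on every other basis state.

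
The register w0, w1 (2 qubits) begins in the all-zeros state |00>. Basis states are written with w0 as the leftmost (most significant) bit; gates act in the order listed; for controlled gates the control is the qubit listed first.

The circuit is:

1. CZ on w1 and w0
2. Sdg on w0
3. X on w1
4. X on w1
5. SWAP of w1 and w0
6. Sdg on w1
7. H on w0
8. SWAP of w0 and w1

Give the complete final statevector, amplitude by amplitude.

After the circuit, the state carries amplitude sqrt(2)/2 on |00>, sqrt(2)/2 on |01>, 0 on |10>, 0 on |11>.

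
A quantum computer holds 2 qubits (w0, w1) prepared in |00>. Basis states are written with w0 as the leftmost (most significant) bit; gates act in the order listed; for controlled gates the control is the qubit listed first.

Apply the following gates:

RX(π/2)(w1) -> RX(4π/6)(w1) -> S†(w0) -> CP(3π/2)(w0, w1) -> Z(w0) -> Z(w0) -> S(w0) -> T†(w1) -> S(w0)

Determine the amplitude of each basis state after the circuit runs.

The final amplitudes are -sqrt(6)/4 + sqrt(2)/4 on |00>, (-sqrt(6) - sqrt(2))*exp(I*pi/4)/4 on |01>, 0 on |10>, 0 on |11>.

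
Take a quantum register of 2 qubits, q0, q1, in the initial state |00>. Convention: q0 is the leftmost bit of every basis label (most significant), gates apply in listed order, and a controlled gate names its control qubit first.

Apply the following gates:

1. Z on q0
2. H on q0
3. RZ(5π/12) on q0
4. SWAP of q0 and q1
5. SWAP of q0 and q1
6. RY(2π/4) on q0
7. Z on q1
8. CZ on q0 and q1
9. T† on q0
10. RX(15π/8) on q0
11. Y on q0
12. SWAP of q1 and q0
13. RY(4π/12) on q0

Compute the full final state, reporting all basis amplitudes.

The resulting statevector has amplitude -sqrt(3)*exp(-5*I*pi/24)*sin(pi/16)/4 + sqrt(3)*exp(5*I*pi/24)*sin(pi/16)/4 + sqrt(3)*I*exp(-11*I*pi/24)*cos(pi/16)/4 + sqrt(3)*I*exp(-I*pi/24)*cos(pi/16)/4 on |00>, -sqrt(3)*I*exp(-5*I*pi/24)*cos(pi/16)/4 + sqrt(3)*exp(-11*I*pi/24)*sin(pi/16)/4 + sqrt(3)*exp(-I*pi/24)*sin(pi/16)/4 + sqrt(3)*I*exp(5*I*pi/24)*cos(pi/16)/4 on |01>, -exp(-5*I*pi/24)*sin(pi/16)/4 + exp(5*I*pi/24)*sin(pi/16)/4 + I*exp(-11*I*pi/24)*cos(pi/16)/4 + I*exp(-I*pi/24)*cos(pi/16)/4 on |10>, -I*exp(-5*I*pi/24)*cos(pi/16)/4 + exp(-11*I*pi/24)*sin(pi/16)/4 + exp(-I*pi/24)*sin(pi/16)/4 + I*exp(5*I*pi/24)*cos(pi/16)/4 on |11>. Key observation: steps 4-5 multiply out to the identity, so the circuit reduces to the remaining gates.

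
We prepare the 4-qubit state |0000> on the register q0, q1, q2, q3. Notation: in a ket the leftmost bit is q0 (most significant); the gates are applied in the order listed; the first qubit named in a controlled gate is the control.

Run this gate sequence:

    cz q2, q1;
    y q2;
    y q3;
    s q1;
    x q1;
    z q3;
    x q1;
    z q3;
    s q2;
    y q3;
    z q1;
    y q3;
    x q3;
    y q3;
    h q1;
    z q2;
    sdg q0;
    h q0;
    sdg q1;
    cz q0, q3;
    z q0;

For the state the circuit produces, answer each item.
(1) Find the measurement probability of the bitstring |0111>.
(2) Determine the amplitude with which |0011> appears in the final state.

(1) The probability of measuring |0111> is 1/4.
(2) The amplitude on |0011> is -1/2.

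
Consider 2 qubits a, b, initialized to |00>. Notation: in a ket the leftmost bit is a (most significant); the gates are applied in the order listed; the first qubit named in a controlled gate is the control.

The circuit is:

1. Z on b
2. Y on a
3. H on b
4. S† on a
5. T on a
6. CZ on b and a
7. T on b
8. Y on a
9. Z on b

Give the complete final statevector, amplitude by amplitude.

After the circuit, the state carries amplitude -sqrt(2)*exp(3*I*pi/4)/2 on |00>, sqrt(2)/2 on |01>, 0 on |10>, 0 on |11>.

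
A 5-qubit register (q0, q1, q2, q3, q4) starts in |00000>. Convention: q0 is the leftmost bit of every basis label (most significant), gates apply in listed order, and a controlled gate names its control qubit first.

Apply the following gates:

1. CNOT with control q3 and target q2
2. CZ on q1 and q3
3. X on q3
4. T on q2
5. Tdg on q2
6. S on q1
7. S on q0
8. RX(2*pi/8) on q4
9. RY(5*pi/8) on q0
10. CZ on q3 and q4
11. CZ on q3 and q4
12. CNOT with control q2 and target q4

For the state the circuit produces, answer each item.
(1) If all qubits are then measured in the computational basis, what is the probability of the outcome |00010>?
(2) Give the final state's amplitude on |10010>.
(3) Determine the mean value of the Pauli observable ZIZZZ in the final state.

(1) Outcome |00010> occurs with probability (2 - sqrt(2 - sqrt(2)))*(sqrt(2) + 2)/16. Key observation: the block from step 10 through step 11 cancels to the identity and can be dropped.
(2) The amplitude on |10010> is sqrt(sqrt(2) + 2)*sin(5*pi/16)/2.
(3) In the final state, ZIZZZ has expectation sqrt(4 - 2*sqrt(2))/4.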